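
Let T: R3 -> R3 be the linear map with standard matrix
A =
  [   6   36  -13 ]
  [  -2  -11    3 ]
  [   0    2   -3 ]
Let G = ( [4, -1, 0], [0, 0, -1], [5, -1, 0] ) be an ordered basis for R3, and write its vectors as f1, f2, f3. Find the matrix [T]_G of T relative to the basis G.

[[-3, 2, 1], [2, -3, 2], [0, 1, -2]]

Let P have columns f1, ..., f3. Then [T]_G = P^(-1) A P.
Here det P = 1, so P^(-1) is integer; computing A P first and then P^(-1)(A P) gives [[-3, 2, 1], [2, -3, 2], [0, 1, -2]].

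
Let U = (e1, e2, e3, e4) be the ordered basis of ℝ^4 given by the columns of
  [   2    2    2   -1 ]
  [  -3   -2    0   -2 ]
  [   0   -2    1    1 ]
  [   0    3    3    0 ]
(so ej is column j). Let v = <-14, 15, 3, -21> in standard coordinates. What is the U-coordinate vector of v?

[v]_U is the unique c with M c = v, where M has columns e1, ..., e4.
Row-reducing the augmented matrix [M | v] gives c = (-1, -4, -3, -2).
Check: -e1 - 4e2 - 3e3 - 2e4 = <-14, 15, 3, -21>.

<-1, -4, -3, -2>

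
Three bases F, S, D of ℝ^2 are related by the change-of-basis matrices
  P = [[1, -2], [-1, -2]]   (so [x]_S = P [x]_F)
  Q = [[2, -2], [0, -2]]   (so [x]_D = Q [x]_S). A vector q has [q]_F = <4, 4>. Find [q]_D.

<16, 24>

Apply P to get S-coordinates <-4, -12>, then Q to get D-coordinates.
The result is [q]_D = <16, 24>.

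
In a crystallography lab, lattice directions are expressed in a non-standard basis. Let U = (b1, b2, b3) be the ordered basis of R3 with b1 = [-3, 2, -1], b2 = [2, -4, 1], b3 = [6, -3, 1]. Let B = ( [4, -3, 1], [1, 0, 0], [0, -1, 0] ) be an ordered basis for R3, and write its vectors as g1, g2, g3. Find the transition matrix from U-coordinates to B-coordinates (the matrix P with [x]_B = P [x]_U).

Take x = bj: its U-coordinates are the j-th standard unit vector, so P e_j — column j of P — equals [bj]_B.
b1 = -g1 + g2 + g3, giving column 1 = [-1, 1, 1]; repeating for each j gives P = [[-1, 1, 1], [1, -2, 2], [1, 1, 0]].

[[-1, 1, 1], [1, -2, 2], [1, 1, 0]]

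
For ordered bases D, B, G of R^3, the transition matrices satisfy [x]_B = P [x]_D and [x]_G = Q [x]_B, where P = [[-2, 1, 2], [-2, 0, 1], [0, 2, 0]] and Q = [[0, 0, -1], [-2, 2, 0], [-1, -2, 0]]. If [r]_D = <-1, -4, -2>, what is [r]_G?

Composing the changes, [r]_G = Q P [r]_D.
Q P = [[0, -2, 0], [0, -2, -2], [6, -1, -4]]; applying this to <-1, -4, -2> gives <8, 12, 6>.

<8, 12, 6>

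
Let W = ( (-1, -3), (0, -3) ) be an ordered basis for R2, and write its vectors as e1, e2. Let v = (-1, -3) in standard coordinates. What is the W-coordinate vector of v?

(1, 0)

We seek scalars with c_1 e1 + c_2 e2 = v; equivalently solve M c = v where the columns of M are e1, e2.
System: -c_1 + 0c_2 = -1, -3c_1 - 3c_2 = -3; solving gives c_1 = 1, c_2 = 0.
Check: e1 + 0·e2 = (-1, -3).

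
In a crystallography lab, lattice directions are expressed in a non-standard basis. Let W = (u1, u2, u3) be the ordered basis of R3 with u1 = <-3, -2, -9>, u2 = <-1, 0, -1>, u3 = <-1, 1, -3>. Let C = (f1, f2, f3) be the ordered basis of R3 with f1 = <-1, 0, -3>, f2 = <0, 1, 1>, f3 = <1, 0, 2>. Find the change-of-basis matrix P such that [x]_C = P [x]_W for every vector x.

Column j of P is [uj]_C, since P maps W-coordinates to C-coordinates.
Expressing u1 in C: u1 = f1 - 2f2 - 2f3, so column 1 of P is <1, -2, -2>.
Doing the same for each uj gives P = [[1, -1, 2], [-2, 0, 1], [-2, -2, 1]].

[[1, -1, 2], [-2, 0, 1], [-2, -2, 1]]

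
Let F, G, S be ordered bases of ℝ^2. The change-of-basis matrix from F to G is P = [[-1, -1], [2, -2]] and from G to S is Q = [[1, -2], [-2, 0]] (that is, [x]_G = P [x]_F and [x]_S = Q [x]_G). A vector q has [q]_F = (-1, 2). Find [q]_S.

(11, 2)

Composing the changes, [q]_S = Q P [q]_F.
Q P = [[-5, 3], [2, 2]]; applying this to (-1, 2) gives (11, 2).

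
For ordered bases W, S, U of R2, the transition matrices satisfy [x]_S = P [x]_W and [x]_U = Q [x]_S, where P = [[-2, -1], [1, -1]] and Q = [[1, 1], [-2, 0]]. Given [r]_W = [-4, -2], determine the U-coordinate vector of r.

Composing the changes, [r]_U = Q P [r]_W.
Q P = [[-1, -2], [4, 2]]; applying this to [-4, -2] gives [8, -20].

[8, -20]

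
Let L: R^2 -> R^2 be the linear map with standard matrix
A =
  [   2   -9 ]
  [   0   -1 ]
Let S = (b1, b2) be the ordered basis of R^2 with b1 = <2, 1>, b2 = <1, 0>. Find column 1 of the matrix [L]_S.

Compute L(b1) = A b1 = <-5, -1> in standard coordinates.
Then write this in S-coordinates: solve for y in y_1 b1 + y_2 b2 = <-5, -1>.
This gives y = <-1, -3>, which is column 1 of [L]_S.

<-1, -3>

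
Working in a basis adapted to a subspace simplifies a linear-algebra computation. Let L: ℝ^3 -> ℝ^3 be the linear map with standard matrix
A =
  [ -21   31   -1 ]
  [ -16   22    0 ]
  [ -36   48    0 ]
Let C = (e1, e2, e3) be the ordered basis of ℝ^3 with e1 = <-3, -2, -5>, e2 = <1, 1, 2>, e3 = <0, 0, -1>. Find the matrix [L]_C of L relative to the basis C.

[[-2, -2, -1], [0, 2, -2], [-2, 2, 1]]

The j-th column of [L]_C is [L(ej)]_C.
L(e1) = A e1 = <6, 4, 12> = -2e1 + 0·e2 - 2e3, so column 1 is <-2, 0, -2>.
Repeating for e2, e3 and assembling the columns gives [[-2, -2, -1], [0, 2, -2], [-2, 2, 1]].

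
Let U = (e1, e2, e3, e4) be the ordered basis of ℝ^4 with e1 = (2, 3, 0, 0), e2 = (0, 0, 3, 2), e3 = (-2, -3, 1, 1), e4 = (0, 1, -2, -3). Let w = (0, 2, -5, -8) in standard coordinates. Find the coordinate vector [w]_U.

Write w = c_1 e1 + ... + c_4 e4 and solve for the c_i.
Gaussian elimination on [M | w] yields c = (-4, 1, -4, 2).
Check: -4e1 + e2 - 4e3 + 2e4 = (0, 2, -5, -8).

(-4, 1, -4, 2)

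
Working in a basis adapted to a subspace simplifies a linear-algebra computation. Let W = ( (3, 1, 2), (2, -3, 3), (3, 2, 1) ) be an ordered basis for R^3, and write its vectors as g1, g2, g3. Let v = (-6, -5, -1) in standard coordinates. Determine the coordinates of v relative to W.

[v]_W is the unique c with M c = v, where M has columns g1, ..., g3.
Solving this 3x3 system gives c = (1, 0, -3).
Check: g1 + 0·g2 - 3g3 = (-6, -5, -1).

(1, 0, -3)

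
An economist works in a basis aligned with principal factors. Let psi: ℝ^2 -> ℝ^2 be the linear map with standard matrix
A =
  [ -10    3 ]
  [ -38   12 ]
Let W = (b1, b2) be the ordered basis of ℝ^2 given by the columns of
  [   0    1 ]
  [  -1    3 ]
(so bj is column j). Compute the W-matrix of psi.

The j-th column of [psi]_W is [psi(bj)]_W.
psi(b1) = A b1 = (-3, -12) = 3b1 - 3b2, so column 1 is (3, -3).
Repeating for b2 and assembling the columns gives [[3, -1], [-3, -1]].

[[3, -1], [-3, -1]]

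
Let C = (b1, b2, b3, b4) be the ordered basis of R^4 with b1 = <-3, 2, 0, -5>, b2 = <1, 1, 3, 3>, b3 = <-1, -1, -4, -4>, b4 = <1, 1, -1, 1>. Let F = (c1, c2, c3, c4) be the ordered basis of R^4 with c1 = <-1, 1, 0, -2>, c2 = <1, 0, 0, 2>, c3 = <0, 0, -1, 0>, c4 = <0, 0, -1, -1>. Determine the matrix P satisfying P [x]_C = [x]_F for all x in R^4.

Take x = bj: its C-coordinates are the j-th standard unit vector, so P e_j — column j of P — equals [bj]_F.
b1 = 2c1 - c2 + c3 - c4, giving column 1 = <2, -1, 1, -1>; repeating for each j gives P = [[2, 1, -1, 1], [-1, 2, -2, 2], [1, -2, 2, 0], [-1, -1, 2, 1]].

[[2, 1, -1, 1], [-1, 2, -2, 2], [1, -2, 2, 0], [-1, -1, 2, 1]]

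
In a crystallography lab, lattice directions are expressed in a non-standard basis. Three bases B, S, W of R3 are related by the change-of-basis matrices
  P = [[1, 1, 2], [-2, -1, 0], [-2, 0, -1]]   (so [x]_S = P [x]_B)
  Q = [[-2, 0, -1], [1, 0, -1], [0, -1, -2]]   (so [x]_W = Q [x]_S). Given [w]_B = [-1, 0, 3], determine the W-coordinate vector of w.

[-9, 6, 0]

Apply P to get S-coordinates [5, 2, -1], then Q to get W-coordinates.
The result is [w]_W = [-9, 6, 0].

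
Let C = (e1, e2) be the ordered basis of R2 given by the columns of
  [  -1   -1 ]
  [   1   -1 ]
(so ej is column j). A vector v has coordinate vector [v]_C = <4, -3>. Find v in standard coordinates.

<-1, 7>

The coordinates say v = 4e1 - 3e2; adding the scaled basis vectors gives <-1, 7>.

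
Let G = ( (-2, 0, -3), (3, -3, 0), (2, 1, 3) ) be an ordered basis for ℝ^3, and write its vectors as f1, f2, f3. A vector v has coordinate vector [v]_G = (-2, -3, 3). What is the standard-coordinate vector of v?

The coordinates say v = -2f1 - 3f2 + 3f3; adding the scaled basis vectors gives (1, 12, 15).

(1, 12, 15)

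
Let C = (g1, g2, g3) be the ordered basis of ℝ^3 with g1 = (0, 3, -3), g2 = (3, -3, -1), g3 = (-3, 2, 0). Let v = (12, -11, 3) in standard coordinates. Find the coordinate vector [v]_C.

Write v = c_1 g1 + ... + c_3 g3 and solve for the c_i.
Row-reducing the augmented matrix [M | v] gives c = (-1, 0, -4).
Check: -g1 + 0·g2 - 4g3 = (12, -11, 3).

(-1, 0, -4)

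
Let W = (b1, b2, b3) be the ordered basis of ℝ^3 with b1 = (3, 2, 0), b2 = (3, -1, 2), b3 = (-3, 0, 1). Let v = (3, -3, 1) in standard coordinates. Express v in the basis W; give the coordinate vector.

Write v = c_1 b1 + ... + c_3 b3 and solve for the c_i.
Row-reducing the augmented matrix [M | v] gives c = (-1, 1, -1).
Check: -b1 + b2 - b3 = (3, -3, 1).

(-1, 1, -1)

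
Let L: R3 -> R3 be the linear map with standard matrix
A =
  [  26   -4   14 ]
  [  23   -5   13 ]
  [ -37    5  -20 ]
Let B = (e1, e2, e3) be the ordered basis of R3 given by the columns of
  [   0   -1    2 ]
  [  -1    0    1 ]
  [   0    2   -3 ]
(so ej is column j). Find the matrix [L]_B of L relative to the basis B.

[[-2, -2, 1], [2, 0, 0], [3, 1, 3]]

With P the matrix whose columns are e1, ..., e3, [L]_B = P^(-1) A P.
Column by column: L(e1) = A e1 = [4, 5, -5]; its B-coordinates [-2, 2, 3] give column 1.
Continuing for each basis vector yields [L]_B = [[-2, -2, 1], [2, 0, 0], [3, 1, 3]].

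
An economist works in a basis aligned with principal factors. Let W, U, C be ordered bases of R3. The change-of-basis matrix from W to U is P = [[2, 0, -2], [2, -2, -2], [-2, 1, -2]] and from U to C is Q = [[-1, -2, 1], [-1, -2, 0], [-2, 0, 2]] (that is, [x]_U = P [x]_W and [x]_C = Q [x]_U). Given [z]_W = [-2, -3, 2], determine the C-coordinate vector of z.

First [z]_U = P [z]_W = [-8, -2, -3].
Then [z]_C = Q [z]_U = [9, 12, 10].

[9, 12, 10]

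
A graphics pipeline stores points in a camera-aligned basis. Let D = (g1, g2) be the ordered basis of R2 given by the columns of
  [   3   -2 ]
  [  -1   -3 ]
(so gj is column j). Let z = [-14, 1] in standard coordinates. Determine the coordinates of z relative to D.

[-4, 1]

We seek scalars with c_1 g1 + c_2 g2 = z; equivalently solve M c = z where the columns of M are g1, g2.
System: 3c_1 - 2c_2 = -14, -c_1 - 3c_2 = 1; solving gives c_1 = -4, c_2 = 1.
Check: -4g1 + g2 = [-14, 1].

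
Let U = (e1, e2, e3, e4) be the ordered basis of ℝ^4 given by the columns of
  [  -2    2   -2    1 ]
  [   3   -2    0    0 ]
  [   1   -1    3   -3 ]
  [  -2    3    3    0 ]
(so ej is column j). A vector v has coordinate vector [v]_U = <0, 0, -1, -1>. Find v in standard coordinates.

The coordinates say v = 0·e1 + 0·e2 - e3 - e4; adding the scaled basis vectors gives <1, 0, 0, -3>.

<1, 0, 0, -3>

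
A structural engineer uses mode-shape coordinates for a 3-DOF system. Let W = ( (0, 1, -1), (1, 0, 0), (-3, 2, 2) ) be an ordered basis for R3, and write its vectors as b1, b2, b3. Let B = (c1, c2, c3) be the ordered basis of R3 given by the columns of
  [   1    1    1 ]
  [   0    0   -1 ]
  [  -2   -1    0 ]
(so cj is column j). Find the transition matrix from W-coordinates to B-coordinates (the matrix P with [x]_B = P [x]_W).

Take x = bj: its W-coordinates are the j-th standard unit vector, so P e_j — column j of P — equals [bj]_B.
b1 = 0·c1 + c2 - c3, giving column 1 = (0, 1, -1); repeating for each j gives P = [[0, -1, -1], [1, 2, 0], [-1, 0, -2]].

[[0, -1, -1], [1, 2, 0], [-1, 0, -2]]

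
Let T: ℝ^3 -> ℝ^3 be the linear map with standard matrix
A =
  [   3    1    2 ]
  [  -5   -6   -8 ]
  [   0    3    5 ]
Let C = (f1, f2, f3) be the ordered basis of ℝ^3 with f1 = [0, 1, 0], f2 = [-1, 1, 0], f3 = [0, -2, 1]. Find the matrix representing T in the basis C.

Let P have columns f1, ..., f3. Then [T]_C = P^(-1) A P.
Here det P = 1, so P^(-1) is integer; computing A P first and then P^(-1)(A P) gives [[1, 3, 2], [-1, 2, 0], [3, 3, -1]].

[[1, 3, 2], [-1, 2, 0], [3, 3, -1]]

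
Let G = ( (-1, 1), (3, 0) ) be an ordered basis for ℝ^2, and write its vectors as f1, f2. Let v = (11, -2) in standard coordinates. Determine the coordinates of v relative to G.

(-2, 3)

[v]_G is the unique c with M c = v, where M has columns f1, f2.
System: -c_1 + 3c_2 = 11, c_1 + 0c_2 = -2; solving gives c_1 = -2, c_2 = 3.
Check: -2f1 + 3f2 = (11, -2).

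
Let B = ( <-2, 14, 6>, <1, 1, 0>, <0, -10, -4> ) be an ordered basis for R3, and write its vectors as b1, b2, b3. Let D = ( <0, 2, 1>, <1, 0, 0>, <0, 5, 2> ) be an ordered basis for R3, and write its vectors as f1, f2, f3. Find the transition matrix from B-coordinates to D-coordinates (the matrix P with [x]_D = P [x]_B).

Column j of P is [bj]_D, since P maps B-coordinates to D-coordinates.
Expressing b1 in D: b1 = 2f1 - 2f2 + 2f3, so column 1 of P is <2, -2, 2>.
Doing the same for each bj gives P = [[2, -2, 0], [-2, 1, 0], [2, 1, -2]].

[[2, -2, 0], [-2, 1, 0], [2, 1, -2]]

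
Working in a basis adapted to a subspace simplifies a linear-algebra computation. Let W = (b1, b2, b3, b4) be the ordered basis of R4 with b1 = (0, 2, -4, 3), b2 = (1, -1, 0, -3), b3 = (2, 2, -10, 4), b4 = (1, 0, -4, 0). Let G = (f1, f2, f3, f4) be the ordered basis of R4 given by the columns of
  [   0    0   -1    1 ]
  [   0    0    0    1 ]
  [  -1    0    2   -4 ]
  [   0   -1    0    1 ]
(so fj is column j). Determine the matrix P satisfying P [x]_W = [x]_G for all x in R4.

[[0, 0, 2, 2], [-1, 2, -2, 0], [2, -2, 0, -1], [2, -1, 2, 0]]

Column j of P is [bj]_G, since P maps W-coordinates to G-coordinates.
Expressing b1 in G: b1 = 0·f1 - f2 + 2f3 + 2f4, so column 1 of P is (0, -1, 2, 2).
Doing the same for each bj gives P = [[0, 0, 2, 2], [-1, 2, -2, 0], [2, -2, 0, -1], [2, -1, 2, 0]].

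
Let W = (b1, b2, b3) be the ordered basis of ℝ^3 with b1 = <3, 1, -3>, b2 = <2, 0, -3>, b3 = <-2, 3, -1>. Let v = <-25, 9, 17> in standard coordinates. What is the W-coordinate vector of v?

Write v = c_1 b1 + ... + c_3 b3 and solve for the c_i.
Solving this 3x3 system gives c = (-3, -4, 4).
Check: -3b1 - 4b2 + 4b3 = <-25, 9, 17>.

<-3, -4, 4>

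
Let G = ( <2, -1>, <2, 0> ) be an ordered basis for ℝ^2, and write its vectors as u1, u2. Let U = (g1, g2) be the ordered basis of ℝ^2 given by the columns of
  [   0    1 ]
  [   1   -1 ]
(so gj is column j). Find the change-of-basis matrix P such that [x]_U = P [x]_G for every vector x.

[[1, 2], [2, 2]]

Column j of P is [uj]_U, since P maps G-coordinates to U-coordinates.
Expressing u1 in U: u1 = g1 + 2g2, so column 1 of P is <1, 2>.
Doing the same for each uj gives P = [[1, 2], [2, 2]].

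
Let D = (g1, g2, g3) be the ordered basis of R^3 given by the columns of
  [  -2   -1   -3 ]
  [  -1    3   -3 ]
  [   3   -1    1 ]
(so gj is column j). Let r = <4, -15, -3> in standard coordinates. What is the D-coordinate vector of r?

We seek scalars with c_1 g1 + ... + c_3 g3 = r; equivalently solve M c = r where the columns of M are g1, ..., g3.
Row-reducing the augmented matrix [M | r] gives c = (-3, -4, 2).
Check: -3g1 - 4g2 + 2g3 = <4, -15, -3>.

<-3, -4, 2>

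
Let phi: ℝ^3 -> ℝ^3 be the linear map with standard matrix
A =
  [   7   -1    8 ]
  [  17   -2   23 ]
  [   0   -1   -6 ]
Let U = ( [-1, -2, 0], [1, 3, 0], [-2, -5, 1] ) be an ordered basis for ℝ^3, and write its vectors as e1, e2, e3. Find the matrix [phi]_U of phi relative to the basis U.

Let P have columns e1, ..., e3. Then [phi]_U = P^(-1) A P.
Here det P = -1, so P^(-1) is integer; computing A P first and then P^(-1)(A P) gives [[0, 2, 3], [-1, 0, 0], [2, -3, -1]].

[[0, 2, 3], [-1, 0, 0], [2, -3, -1]]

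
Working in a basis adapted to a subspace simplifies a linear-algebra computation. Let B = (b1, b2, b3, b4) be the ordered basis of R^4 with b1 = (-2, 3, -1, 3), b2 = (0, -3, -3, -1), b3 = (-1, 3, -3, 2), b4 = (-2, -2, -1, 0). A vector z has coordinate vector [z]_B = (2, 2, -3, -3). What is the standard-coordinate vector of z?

(5, -3, 4, -2)

By definition z = 2b1 + 2b2 - 3b3 - 3b4.
Summing componentwise gives (5, -3, 4, -2).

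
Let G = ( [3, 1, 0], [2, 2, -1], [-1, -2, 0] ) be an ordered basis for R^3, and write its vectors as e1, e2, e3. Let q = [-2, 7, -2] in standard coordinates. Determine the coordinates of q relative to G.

[-3, 2, -3]

[q]_G is the unique c with M c = q, where M has columns e1, ..., e3.
Solving this 3x3 system gives c = (-3, 2, -3).
Check: -3e1 + 2e2 - 3e3 = [-2, 7, -2].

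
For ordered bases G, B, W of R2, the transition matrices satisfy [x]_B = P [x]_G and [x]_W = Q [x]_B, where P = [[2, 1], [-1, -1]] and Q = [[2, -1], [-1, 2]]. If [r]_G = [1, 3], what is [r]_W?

Composing the changes, [r]_W = Q P [r]_G.
Q P = [[5, 3], [-4, -3]]; applying this to [1, 3] gives [14, -13].

[14, -13]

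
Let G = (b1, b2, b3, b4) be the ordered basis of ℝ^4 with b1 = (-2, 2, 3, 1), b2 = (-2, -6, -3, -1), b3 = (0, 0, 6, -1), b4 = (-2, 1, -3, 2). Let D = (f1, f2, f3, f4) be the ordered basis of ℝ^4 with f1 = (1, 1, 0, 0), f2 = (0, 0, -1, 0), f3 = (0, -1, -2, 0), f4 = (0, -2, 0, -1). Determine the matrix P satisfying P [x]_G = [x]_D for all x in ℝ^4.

Take x = bj: its G-coordinates are the j-th standard unit vector, so P e_j — column j of P — equals [bj]_D.
b1 = -2f1 + f2 - 2f3 - f4, giving column 1 = (-2, 1, -2, -1); repeating for each j gives P = [[-2, -2, 0, -2], [1, -1, -2, 1], [-2, 2, -2, 1], [-1, 1, 1, -2]].

[[-2, -2, 0, -2], [1, -1, -2, 1], [-2, 2, -2, 1], [-1, 1, 1, -2]]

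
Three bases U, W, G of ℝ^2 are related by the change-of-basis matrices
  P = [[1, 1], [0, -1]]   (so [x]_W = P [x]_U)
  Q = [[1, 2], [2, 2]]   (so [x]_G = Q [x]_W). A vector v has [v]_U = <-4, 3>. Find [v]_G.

Apply P to get W-coordinates <-1, -3>, then Q to get G-coordinates.
The result is [v]_G = <-7, -8>.

<-7, -8>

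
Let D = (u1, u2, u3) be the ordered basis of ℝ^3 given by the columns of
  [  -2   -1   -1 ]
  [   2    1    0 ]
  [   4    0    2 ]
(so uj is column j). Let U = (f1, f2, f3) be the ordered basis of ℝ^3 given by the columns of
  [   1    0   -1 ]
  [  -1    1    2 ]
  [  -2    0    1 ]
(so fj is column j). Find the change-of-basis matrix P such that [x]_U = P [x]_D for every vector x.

[[-2, 1, -1], [0, -2, -1], [0, 2, 0]]

Let M have columns uj and N have columns fj. Then for every x, N [x]_U = x = M [x]_D, so P = N^(-1) M.
Since det N = -1, N^(-1) has integer entries; multiplying gives P = [[-2, 1, -1], [0, -2, -1], [0, 2, 0]].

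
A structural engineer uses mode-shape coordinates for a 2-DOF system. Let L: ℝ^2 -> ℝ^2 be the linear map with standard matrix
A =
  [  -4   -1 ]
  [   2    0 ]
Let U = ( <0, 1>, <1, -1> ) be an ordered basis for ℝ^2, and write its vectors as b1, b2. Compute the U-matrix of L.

The j-th column of [L]_U is [L(bj)]_U.
L(b1) = A b1 = <-1, 0> = -b1 - b2, so column 1 is <-1, -1>.
Repeating for b2 and assembling the columns gives [[-1, -1], [-1, -3]].

[[-1, -1], [-1, -3]]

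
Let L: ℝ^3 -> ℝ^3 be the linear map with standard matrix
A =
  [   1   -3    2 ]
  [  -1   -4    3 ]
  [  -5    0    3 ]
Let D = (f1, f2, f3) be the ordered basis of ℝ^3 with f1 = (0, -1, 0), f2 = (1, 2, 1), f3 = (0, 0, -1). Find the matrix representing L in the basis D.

The j-th column of [L]_D is [L(fj)]_D.
L(f1) = A f1 = (3, 4, 0) = 2f1 + 3f2 + 3f3, so column 1 is (2, 3, 3).
Repeating for f2, f3 and assembling the columns gives [[2, 0, -1], [3, -3, -2], [3, -1, 1]].

[[2, 0, -1], [3, -3, -2], [3, -1, 1]]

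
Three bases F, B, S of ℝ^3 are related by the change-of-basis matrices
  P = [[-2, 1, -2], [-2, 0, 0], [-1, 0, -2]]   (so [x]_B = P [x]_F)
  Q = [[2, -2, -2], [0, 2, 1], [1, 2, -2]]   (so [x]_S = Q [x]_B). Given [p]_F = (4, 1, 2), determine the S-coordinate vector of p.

(10, -24, -11)

Apply P to get B-coordinates (-11, -8, -8), then Q to get S-coordinates.
The result is [p]_S = (10, -24, -11).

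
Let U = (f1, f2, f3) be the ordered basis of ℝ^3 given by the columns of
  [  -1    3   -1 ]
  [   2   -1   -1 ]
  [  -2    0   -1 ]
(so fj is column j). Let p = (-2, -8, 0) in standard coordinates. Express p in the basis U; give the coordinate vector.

(-2, 0, 4)

[p]_U is the unique c with M c = p, where M has columns f1, ..., f3.
Row-reducing the augmented matrix [M | p] gives c = (-2, 0, 4).
Check: -2f1 + 0·f2 + 4f3 = (-2, -8, 0).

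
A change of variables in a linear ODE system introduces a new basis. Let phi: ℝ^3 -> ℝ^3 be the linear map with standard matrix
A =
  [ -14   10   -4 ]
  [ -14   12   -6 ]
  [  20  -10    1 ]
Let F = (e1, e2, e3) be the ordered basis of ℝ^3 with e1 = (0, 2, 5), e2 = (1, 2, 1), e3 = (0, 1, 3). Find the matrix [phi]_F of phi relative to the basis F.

Let P have columns e1, ..., e3. Then [phi]_F = P^(-1) A P.
Here det P = -1, so P^(-1) is integer; computing A P first and then P^(-1)(A P) gives [[-3, 1, -1], [0, 2, -2], [0, -2, 0]].

[[-3, 1, -1], [0, 2, -2], [0, -2, 0]]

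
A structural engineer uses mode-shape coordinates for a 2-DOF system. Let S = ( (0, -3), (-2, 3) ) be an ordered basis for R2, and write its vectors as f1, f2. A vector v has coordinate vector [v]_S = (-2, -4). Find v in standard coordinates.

(8, -6)

The coordinates say v = -2f1 - 4f2; adding the scaled basis vectors gives (8, -6).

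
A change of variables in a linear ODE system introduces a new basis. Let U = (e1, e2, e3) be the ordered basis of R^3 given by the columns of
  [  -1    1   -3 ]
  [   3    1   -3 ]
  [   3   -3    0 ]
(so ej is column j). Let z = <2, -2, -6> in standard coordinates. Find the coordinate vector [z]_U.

<-1, 1, 0>

[z]_U is the unique c with M c = z, where M has columns e1, ..., e3.
Gaussian elimination on [M | z] yields c = (-1, 1, 0).
Check: -e1 + e2 + 0·e3 = <2, -2, -6>.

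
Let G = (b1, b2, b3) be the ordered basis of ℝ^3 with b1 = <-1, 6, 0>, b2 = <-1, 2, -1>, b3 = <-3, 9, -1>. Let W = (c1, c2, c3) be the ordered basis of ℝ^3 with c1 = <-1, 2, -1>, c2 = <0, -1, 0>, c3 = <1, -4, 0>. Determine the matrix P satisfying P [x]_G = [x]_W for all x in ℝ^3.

Take x = bj: its G-coordinates are the j-th standard unit vector, so P e_j — column j of P — equals [bj]_W.
b1 = 0·c1 - 2c2 - c3, giving column 1 = <0, -2, -1>; repeating for each j gives P = [[0, 1, 1], [-2, 0, 1], [-1, 0, -2]].

[[0, 1, 1], [-2, 0, 1], [-1, 0, -2]]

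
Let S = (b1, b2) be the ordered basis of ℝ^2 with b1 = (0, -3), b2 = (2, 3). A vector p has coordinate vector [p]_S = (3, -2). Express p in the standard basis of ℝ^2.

(-4, -15)

The coordinates say p = 3b1 - 2b2; adding the scaled basis vectors gives (-4, -15).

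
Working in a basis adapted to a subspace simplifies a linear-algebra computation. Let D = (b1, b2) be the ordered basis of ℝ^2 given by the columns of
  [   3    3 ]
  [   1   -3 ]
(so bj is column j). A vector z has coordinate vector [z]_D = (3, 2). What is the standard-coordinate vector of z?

z = M [z]_D, where M has columns b1, b2.
Carrying out the matrix-vector product, z = (15, -3).

(15, -3)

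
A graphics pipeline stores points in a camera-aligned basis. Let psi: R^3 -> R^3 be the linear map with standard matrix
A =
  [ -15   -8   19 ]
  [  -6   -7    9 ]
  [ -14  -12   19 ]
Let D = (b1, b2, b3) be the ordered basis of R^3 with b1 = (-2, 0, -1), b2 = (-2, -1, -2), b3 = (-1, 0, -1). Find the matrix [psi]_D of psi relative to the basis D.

[[-2, 2, -1], [-3, -1, 3], [-1, -2, 0]]

The j-th column of [psi]_D is [psi(bj)]_D.
psi(b1) = A b1 = (11, 3, 9) = -2b1 - 3b2 - b3, so column 1 is (-2, -3, -1).
Repeating for b2, b3 and assembling the columns gives [[-2, 2, -1], [-3, -1, 3], [-1, -2, 0]].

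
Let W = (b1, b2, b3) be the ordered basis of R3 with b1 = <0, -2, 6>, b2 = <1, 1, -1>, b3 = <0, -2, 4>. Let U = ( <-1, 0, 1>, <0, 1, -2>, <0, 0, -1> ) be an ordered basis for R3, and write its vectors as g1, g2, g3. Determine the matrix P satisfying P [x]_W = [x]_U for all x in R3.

Take x = bj: its W-coordinates are the j-th standard unit vector, so P e_j — column j of P — equals [bj]_U.
b1 = 0·g1 - 2g2 - 2g3, giving column 1 = <0, -2, -2>; repeating for each j gives P = [[0, -1, 0], [-2, 1, -2], [-2, -2, 0]].

[[0, -1, 0], [-2, 1, -2], [-2, -2, 0]]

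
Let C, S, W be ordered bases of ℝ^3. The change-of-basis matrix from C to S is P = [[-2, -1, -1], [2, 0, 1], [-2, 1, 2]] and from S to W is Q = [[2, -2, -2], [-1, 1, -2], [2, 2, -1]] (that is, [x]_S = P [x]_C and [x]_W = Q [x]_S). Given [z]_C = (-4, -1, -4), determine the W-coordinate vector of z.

(52, -23, 3)

First [z]_S = P [z]_C = (13, -12, -1).
Then [z]_W = Q [z]_S = (52, -23, 3).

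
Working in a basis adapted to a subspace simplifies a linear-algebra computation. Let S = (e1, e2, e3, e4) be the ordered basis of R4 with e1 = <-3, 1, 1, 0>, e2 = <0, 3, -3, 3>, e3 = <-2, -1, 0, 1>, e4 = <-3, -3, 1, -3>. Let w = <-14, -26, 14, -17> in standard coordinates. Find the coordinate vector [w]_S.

<-1, -4, 4, 3>

Write w = c_1 e1 + ... + c_4 e4 and solve for the c_i.
Row-reducing the augmented matrix [M | w] gives c = (-1, -4, 4, 3).
Check: -e1 - 4e2 + 4e3 + 3e4 = <-14, -26, 14, -17>.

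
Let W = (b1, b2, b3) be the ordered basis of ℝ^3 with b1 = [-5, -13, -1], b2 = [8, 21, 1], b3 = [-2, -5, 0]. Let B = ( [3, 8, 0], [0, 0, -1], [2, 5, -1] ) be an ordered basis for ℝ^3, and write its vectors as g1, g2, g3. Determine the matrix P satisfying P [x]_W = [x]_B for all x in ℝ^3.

Take x = bj: its W-coordinates are the j-th standard unit vector, so P e_j — column j of P — equals [bj]_B.
b1 = -g1 + 2g2 - g3, giving column 1 = [-1, 2, -1]; repeating for each j gives P = [[-1, 2, 0], [2, -2, 1], [-1, 1, -1]].

[[-1, 2, 0], [2, -2, 1], [-1, 1, -1]]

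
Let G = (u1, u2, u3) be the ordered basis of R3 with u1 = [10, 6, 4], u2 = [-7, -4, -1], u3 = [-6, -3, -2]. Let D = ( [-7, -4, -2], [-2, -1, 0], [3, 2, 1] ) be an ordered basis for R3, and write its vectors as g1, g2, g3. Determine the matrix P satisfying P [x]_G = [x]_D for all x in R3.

Take x = uj: its G-coordinates are the j-th standard unit vector, so P e_j — column j of P — equals [uj]_D.
u1 = -2g1 + 2g2 + 0·g3, giving column 1 = [-2, 2, 0]; repeating for each j gives P = [[-2, 0, 2], [2, 2, -1], [0, -1, 2]].

[[-2, 0, 2], [2, 2, -1], [0, -1, 2]]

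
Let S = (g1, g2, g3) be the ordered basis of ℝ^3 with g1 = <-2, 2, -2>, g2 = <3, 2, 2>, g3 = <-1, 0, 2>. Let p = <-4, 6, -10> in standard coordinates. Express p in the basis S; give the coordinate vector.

Write p = c_1 g1 + ... + c_3 g3 and solve for the c_i.
Solving this 3x3 system gives c = (3, 0, -2).
Check: 3g1 + 0·g2 - 2g3 = <-4, 6, -10>.

<3, 0, -2>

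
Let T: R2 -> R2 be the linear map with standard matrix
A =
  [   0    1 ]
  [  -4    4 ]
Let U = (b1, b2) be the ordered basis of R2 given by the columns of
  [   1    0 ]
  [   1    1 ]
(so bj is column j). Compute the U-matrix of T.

[[1, 1], [-1, 3]]

With P the matrix whose columns are b1, b2, [T]_U = P^(-1) A P.
Column by column: T(b1) = A b1 = <1, 0>; its U-coordinates <1, -1> give column 1.
Continuing for each basis vector yields [T]_U = [[1, 1], [-1, 3]].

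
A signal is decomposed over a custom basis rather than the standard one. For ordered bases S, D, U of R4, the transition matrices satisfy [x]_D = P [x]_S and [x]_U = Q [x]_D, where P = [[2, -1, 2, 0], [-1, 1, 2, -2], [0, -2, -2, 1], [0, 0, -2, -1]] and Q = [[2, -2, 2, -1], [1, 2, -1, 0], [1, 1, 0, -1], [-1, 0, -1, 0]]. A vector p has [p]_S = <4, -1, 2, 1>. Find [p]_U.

<35, 8, 15, -12>

Composing the changes, [p]_U = Q P [p]_S.
Q P = [[6, -8, -2, 7], [0, 3, 8, -5], [1, 0, 6, -1], [-2, 3, 0, -1]]; applying this to <4, -1, 2, 1> gives <35, 8, 15, -12>.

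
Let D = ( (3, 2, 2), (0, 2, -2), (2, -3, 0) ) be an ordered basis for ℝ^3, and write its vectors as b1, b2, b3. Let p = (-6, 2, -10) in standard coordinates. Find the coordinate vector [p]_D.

(-2, 3, 0)

[p]_D is the unique c with M c = p, where M has columns b1, ..., b3.
Row-reducing the augmented matrix [M | p] gives c = (-2, 3, 0).
Check: -2b1 + 3b2 + 0·b3 = (-6, 2, -10).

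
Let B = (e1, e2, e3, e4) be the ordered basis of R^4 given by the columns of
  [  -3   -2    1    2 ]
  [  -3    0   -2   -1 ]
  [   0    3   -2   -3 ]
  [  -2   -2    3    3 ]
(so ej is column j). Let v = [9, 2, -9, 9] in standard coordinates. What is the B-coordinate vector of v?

[v]_B is the unique c with M c = v, where M has columns e1, ..., e4.
Gaussian elimination on [M | v] yields c = (-1, -2, 0, 1).
Check: -e1 - 2e2 + 0·e3 + e4 = [9, 2, -9, 9].

[-1, -2, 0, 1]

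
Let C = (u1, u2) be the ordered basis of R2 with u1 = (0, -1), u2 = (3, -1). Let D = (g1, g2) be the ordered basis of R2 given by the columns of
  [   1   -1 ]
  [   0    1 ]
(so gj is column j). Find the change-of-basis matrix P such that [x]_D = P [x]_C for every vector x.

[[-1, 2], [-1, -1]]

Let M have columns uj and N have columns gj. Then for every x, N [x]_D = x = M [x]_C, so P = N^(-1) M.
Since det N = 1, N^(-1) has integer entries; multiplying gives P = [[-1, 2], [-1, -1]].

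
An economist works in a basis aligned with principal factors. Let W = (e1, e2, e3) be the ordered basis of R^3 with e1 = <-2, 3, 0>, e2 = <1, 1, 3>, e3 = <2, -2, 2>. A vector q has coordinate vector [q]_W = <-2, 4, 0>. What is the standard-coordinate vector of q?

q = M [q]_W, where M has columns e1, ..., e3.
Carrying out the matrix-vector product, q = <8, -2, 12>.

<8, -2, 12>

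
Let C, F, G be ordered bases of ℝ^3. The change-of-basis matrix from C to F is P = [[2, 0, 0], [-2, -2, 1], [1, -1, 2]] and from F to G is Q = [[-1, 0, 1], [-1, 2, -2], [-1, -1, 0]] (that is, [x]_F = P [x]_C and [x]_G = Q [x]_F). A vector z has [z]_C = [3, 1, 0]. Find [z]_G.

First [z]_F = P [z]_C = [6, -8, 2].
Then [z]_G = Q [z]_F = [-4, -26, 2].

[-4, -26, 2]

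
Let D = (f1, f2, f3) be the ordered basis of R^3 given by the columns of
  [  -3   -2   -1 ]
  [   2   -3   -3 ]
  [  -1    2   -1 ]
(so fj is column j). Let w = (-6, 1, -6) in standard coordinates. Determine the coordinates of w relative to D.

(2, -1, 2)

Write w = c_1 f1 + ... + c_3 f3 and solve for the c_i.
Row-reducing the augmented matrix [M | w] gives c = (2, -1, 2).
Check: 2f1 - f2 + 2f3 = (-6, 1, -6).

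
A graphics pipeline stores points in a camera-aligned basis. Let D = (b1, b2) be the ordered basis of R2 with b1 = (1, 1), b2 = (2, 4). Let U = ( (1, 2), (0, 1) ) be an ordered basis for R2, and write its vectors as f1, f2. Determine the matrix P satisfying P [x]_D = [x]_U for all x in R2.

Column j of P is [bj]_U, since P maps D-coordinates to U-coordinates.
Expressing b1 in U: b1 = f1 - f2, so column 1 of P is (1, -1).
Doing the same for each bj gives P = [[1, 2], [-1, 0]].

[[1, 2], [-1, 0]]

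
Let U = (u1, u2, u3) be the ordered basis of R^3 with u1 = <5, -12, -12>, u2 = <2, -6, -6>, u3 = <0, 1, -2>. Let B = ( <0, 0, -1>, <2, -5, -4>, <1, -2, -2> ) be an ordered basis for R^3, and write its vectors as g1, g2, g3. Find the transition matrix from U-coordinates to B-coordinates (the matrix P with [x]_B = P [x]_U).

[[2, 2, 2], [2, 2, -1], [1, -2, 2]]

Column j of P is [uj]_B, since P maps U-coordinates to B-coordinates.
Expressing u1 in B: u1 = 2g1 + 2g2 + g3, so column 1 of P is <2, 2, 1>.
Doing the same for each uj gives P = [[2, 2, 2], [2, 2, -1], [1, -2, 2]].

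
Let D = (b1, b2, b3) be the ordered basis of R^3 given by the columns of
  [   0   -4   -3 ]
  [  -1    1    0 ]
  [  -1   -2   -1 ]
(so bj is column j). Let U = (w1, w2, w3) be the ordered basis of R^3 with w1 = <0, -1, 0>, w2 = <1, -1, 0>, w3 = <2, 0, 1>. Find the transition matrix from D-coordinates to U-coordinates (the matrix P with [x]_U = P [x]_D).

[[-1, -1, 1], [2, 0, -1], [-1, -2, -1]]

Let M have columns bj and N have columns wj. Then for every x, N [x]_U = x = M [x]_D, so P = N^(-1) M.
Since det N = 1, N^(-1) has integer entries; multiplying gives P = [[-1, -1, 1], [2, 0, -1], [-1, -2, -1]].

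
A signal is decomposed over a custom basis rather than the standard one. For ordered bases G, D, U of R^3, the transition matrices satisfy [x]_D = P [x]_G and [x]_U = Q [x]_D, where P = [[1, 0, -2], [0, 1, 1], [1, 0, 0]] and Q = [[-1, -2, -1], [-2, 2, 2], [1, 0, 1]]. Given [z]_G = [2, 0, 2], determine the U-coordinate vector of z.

[-4, 12, 0]

First [z]_D = P [z]_G = [-2, 2, 2].
Then [z]_U = Q [z]_D = [-4, 12, 0].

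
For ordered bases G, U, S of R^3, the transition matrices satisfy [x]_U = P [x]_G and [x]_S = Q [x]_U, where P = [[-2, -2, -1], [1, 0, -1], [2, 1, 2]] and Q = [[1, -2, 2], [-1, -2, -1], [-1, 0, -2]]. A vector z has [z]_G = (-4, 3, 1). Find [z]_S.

Composing the changes, [z]_S = Q P [z]_G.
Q P = [[0, 0, 5], [-2, 1, 1], [-2, 0, -3]]; applying this to (-4, 3, 1) gives (5, 12, 5).

(5, 12, 5)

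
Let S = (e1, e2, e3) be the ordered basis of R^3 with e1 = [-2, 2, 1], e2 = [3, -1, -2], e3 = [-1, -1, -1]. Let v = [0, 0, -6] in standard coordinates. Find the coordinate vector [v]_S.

We seek scalars with c_1 e1 + ... + c_3 e3 = v; equivalently solve M c = v where the columns of M are e1, ..., e3.
Row-reducing the augmented matrix [M | v] gives c = (3, 3, 3).
Check: 3e1 + 3e2 + 3e3 = [0, 0, -6].

[3, 3, 3]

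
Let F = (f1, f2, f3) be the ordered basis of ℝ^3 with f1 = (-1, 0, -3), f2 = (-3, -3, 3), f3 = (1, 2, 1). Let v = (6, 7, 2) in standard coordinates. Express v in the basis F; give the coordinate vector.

(-1, -1, 2)

Write v = c_1 f1 + ... + c_3 f3 and solve for the c_i.
Solving this 3x3 system gives c = (-1, -1, 2).
Check: -f1 - f2 + 2f3 = (6, 7, 2).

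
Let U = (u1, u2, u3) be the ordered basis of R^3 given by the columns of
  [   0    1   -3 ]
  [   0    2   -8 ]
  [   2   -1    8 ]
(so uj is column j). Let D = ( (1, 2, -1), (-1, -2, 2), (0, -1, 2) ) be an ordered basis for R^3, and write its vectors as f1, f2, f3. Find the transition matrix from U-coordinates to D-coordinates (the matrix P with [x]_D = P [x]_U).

[[2, 1, -2], [2, 0, 1], [0, 0, 2]]

Column j of P is [uj]_D, since P maps U-coordinates to D-coordinates.
Expressing u1 in D: u1 = 2f1 + 2f2 + 0·f3, so column 1 of P is (2, 2, 0).
Doing the same for each uj gives P = [[2, 1, -2], [2, 0, 1], [0, 0, 2]].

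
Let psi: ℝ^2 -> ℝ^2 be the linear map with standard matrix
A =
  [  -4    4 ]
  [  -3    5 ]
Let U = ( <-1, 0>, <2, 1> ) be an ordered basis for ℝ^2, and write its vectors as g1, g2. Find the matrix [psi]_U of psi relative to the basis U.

[[2, 2], [3, -1]]

The j-th column of [psi]_U is [psi(gj)]_U.
psi(g1) = A g1 = <4, 3> = 2g1 + 3g2, so column 1 is <2, 3>.
Repeating for g2 and assembling the columns gives [[2, 2], [3, -1]].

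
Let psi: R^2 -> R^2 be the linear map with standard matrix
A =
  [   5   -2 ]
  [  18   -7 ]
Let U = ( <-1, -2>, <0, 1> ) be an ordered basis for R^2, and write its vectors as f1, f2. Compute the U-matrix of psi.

[[1, 2], [-2, -3]]

The j-th column of [psi]_U is [psi(fj)]_U.
psi(f1) = A f1 = <-1, -4> = f1 - 2f2, so column 1 is <1, -2>.
Repeating for f2 and assembling the columns gives [[1, 2], [-2, -3]].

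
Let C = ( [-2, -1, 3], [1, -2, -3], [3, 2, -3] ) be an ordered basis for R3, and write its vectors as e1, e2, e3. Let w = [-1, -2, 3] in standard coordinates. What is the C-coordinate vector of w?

[4, 1, 2]

We seek scalars with c_1 e1 + ... + c_3 e3 = w; equivalently solve M c = w where the columns of M are e1, ..., e3.
Solving this 3x3 system gives c = (4, 1, 2).
Check: 4e1 + e2 + 2e3 = [-1, -2, 3].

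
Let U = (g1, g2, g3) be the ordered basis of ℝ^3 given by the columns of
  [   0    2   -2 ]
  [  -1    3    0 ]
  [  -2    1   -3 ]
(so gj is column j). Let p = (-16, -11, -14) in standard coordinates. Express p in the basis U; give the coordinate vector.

(-1, -4, 4)

Write p = c_1 g1 + ... + c_3 g3 and solve for the c_i.
Gaussian elimination on [M | p] yields c = (-1, -4, 4).
Check: -g1 - 4g2 + 4g3 = (-16, -11, -14).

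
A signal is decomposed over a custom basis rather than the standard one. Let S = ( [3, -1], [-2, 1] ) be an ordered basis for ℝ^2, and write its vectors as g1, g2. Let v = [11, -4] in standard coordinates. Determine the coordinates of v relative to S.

[3, -1]

We seek scalars with c_1 g1 + c_2 g2 = v; equivalently solve M c = v where the columns of M are g1, g2.
System: 3c_1 - 2c_2 = 11, -c_1 + c_2 = -4; solving gives c_1 = 3, c_2 = -1.
Check: 3g1 - g2 = [11, -4].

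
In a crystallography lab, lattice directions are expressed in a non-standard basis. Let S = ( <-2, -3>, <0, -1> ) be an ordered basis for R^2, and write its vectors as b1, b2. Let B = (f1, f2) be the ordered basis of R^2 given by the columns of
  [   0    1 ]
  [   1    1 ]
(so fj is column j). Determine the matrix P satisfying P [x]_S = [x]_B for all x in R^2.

Take x = bj: its S-coordinates are the j-th standard unit vector, so P e_j — column j of P — equals [bj]_B.
b1 = -f1 - 2f2, giving column 1 = <-1, -2>; repeating for each j gives P = [[-1, -1], [-2, 0]].

[[-1, -1], [-2, 0]]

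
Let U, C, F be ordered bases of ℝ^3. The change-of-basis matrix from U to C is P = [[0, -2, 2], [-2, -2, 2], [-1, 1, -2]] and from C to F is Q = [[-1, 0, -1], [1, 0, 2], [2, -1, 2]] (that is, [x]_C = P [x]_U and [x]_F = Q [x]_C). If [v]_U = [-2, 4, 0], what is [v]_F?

First [v]_C = P [v]_U = [-8, -4, 6].
Then [v]_F = Q [v]_C = [2, 4, 0].

[2, 4, 0]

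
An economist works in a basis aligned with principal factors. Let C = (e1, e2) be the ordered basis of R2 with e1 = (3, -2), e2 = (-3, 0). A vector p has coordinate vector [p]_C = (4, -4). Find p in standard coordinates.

p = M [p]_C, where M has columns e1, e2.
Carrying out the matrix-vector product, p = (24, -8).

(24, -8)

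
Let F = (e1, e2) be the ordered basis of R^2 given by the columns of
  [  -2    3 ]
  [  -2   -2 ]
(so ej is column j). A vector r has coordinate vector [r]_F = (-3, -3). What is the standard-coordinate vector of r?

By definition r = -3e1 - 3e2.
Summing componentwise gives (-3, 12).

(-3, 12)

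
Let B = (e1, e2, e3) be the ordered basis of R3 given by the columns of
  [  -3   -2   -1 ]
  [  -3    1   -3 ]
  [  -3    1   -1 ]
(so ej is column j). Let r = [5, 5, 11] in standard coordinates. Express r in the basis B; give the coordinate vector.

Write r = c_1 e1 + ... + c_3 e3 and solve for the c_i.
Gaussian elimination on [M | r] yields c = (-4, 2, 3).
Check: -4e1 + 2e2 + 3e3 = [5, 5, 11].

[-4, 2, 3]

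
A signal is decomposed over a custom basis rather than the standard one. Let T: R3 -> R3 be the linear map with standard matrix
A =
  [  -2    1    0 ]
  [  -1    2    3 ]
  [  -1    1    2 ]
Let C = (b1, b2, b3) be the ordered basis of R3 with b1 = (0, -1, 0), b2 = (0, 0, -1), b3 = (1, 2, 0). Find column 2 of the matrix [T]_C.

(3, 2, 0)

Column 2 of [T]_C is the C-coordinate vector of T(b2).
In standard coordinates T(b2) = A b2 = (0, -3, -2).
Converting to C: (0, -3, -2) = 3b1 + 2b2 + 0·b3, so the coordinate vector is (3, 2, 0).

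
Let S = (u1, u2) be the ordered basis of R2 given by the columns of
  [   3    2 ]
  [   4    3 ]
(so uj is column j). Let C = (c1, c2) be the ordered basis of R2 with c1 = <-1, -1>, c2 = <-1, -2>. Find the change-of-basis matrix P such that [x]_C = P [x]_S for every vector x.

[[-2, -1], [-1, -1]]

Column j of P is [uj]_C, since P maps S-coordinates to C-coordinates.
Expressing u1 in C: u1 = -2c1 - c2, so column 1 of P is <-2, -1>.
Doing the same for each uj gives P = [[-2, -1], [-1, -1]].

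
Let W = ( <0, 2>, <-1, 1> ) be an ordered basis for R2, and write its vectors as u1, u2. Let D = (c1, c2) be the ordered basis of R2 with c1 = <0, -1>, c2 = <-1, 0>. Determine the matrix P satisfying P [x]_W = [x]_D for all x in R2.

Take x = uj: its W-coordinates are the j-th standard unit vector, so P e_j — column j of P — equals [uj]_D.
u1 = -2c1 + 0·c2, giving column 1 = <-2, 0>; repeating for each j gives P = [[-2, -1], [0, 1]].

[[-2, -1], [0, 1]]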